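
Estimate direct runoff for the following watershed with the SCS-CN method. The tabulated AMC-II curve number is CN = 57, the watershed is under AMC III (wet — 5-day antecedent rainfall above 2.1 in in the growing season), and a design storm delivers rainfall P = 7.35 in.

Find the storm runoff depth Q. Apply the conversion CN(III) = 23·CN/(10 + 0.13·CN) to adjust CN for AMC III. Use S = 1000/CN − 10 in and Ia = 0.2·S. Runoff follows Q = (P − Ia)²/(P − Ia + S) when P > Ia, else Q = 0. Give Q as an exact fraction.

Q = 30806217289/6856975740 in ≈ 4.493 in

Wet (AMC III): CN(III) = 23·57/(10 + 0.13·57) = 1311/(1741/100) = 131100/1741 ≈ 75.302
Retention S: 1000/CN − 10 with CN=75.302 → S = 4300/1311 ≈ 3.280 in
Initial abstraction Ia = S/5 = (4300/1311)/5 = 860/1311 ≈ 0.656 in
P − Ia = 7.350 − 0.656 = 175517/26220 ≈ 6.694 in (> 0, runoff occurs)
Q = (175517/26220)²/((175517/26220) + 4300/1311) = (30806217289/687488400)/(261517/26220) = 30806217289/6856975740 in ≈ 4.493 in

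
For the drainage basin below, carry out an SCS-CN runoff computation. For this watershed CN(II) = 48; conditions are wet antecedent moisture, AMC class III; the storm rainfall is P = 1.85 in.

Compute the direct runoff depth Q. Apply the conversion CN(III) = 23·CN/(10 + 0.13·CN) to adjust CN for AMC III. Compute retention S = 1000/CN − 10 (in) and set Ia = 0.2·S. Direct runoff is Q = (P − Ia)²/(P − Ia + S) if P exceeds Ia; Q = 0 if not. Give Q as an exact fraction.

Q = 1570009/10699140 in ≈ 0.147 in

CN(III) from CN(II)=48: (23·48)/(10 + 0.13·48) = 13800/203 ≈ 67.980
Retention S: 1000/CN − 10 with CN=67.980 → S = 325/69 ≈ 4.710 in
Ia = 0.2·(325/69) = 65/69 in ≈ 0.942 in
Since P=1.850 > Ia=0.942: effective rainfall P−Ia = 1253/1380 in
Runoff Q = (P−Ia)²/(P−Ia+S) = (0.908)²/(0.908+4.710) = 1570009/10699140 ≈ 0.147 in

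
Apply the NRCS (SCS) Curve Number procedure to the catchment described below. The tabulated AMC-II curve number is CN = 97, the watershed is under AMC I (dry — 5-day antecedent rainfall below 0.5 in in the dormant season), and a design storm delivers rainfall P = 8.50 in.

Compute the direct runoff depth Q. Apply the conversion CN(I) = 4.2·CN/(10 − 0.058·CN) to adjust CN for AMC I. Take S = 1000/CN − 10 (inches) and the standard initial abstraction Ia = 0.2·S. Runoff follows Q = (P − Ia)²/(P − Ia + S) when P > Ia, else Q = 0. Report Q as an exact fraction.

Q = 128663649/16761794 in ≈ 7.676 in

Adjust CN=97 to AMC I: 4.2·97/(10 − 0.058·97) → (2037/5) ÷ (2187/500) = 67900/729 ≈ 93.141
S = 1000/(67900/729) − 10 = 500/679 in ≈ 0.736 in
Ia = 0.2·(500/679) = 100/679 in ≈ 0.147 in
P − Ia = 8.500 − 0.147 = 11343/1358 ≈ 8.353 in (> 0, runoff occurs)
Q: (11343/1358)² ÷ (12343/1358) = 128663649/16761794 in (≈ 7.676 in)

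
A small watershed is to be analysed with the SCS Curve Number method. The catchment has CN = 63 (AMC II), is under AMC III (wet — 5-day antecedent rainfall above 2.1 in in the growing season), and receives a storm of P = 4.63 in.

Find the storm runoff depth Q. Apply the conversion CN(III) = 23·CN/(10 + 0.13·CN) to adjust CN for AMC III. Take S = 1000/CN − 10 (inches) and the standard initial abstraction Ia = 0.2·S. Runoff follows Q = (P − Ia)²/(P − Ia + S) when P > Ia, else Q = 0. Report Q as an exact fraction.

Q = 356274090769/140101926300 in ≈ 2.543 in

CN(III) from CN(II)=63: (23·63)/(10 + 0.13·63) = 144900/1819 ≈ 79.659
S = 1000/(144900/1819) − 10 = 3700/1449 in ≈ 2.553 in
Ia = 0.2·(3700/1449) = 740/1449 in ≈ 0.511 in
Since P=4.630 > Ia=0.511: effective rainfall P−Ia = 596887/144900 in
Runoff Q = (P−Ia)²/(P−Ia+S) = (4.119)²/(4.119+2.553) = 356274090769/140101926300 ≈ 2.543 in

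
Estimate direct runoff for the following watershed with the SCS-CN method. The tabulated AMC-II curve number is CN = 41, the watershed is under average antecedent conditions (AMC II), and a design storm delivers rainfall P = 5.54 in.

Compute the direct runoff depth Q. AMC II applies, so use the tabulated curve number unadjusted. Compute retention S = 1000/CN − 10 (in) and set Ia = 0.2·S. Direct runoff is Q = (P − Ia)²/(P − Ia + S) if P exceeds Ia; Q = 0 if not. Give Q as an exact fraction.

CN(II) = 41; AMC II needs no correction.
Max retention: S = 1000/41 − 10 = 590/41 in (≈ 14.390 in)
Initial abstraction Ia = S/5 = (590/41)/5 = 118/41 ≈ 2.878 in
Excess rainfall: 5.540 − 2.878 = 2.662 in; P > Ia so Q > 0
Q = (5457/2050)²/((5457/2050) + 590/41) = (29778849/4202500)/(34957/2050) = 29778849/71661850 in ≈ 0.416 in

Q = 29778849/71661850 in ≈ 0.416 in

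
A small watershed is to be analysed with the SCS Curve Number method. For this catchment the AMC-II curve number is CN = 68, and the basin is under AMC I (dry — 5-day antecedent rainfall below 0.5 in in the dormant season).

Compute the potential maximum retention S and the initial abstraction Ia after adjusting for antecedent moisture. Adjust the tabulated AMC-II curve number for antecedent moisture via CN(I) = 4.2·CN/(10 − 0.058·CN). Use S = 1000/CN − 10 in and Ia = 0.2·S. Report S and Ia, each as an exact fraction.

Adjust CN=68 to AMC I: 4.2·68/(10 − 0.058·68) → (1428/5) ÷ (757/125) = 35700/757 ≈ 47.160
Max retention: S = 1000/(35700/757) − 10 = 4000/357 in (≈ 11.204 in)
Initial abstraction Ia = S/5 = (4000/357)/5 = 800/357 ≈ 2.241 in

S = 4000/357 in ≈ 11.204 in; Ia = 800/357 in ≈ 2.241 in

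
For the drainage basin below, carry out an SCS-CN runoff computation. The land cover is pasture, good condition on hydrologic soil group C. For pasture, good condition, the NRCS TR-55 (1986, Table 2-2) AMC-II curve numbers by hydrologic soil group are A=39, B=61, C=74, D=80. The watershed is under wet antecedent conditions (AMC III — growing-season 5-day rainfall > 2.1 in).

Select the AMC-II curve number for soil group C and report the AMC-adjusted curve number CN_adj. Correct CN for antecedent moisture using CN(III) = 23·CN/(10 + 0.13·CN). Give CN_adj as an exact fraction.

NRCS table: pasture, good condition, soil group C → CN(II) = 74
CN(III) from CN(II)=74: (23·74)/(10 + 0.13·74) = 85100/981 ≈ 86.748

CN_adj = 85100/981 ≈ 86.748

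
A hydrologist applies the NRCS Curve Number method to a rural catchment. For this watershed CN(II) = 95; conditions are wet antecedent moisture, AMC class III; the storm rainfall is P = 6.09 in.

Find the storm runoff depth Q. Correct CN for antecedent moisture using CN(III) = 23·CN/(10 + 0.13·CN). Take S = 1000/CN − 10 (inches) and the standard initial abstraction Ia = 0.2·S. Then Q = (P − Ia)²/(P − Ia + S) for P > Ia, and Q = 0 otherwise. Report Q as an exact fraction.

Q = 69766241689/11979612100 in ≈ 5.824 in

Adjust CN=95 to AMC III: 23·95/(10 + 0.13·95) → 2185 ÷ (447/20) = 43700/447 ≈ 97.763
Retention S: 1000/CN − 10 with CN=97.763 → S = 100/437 ≈ 0.229 in
Initial abstraction Ia = S/5 = (100/437)/5 = 20/437 ≈ 0.046 in
Since P=6.090 > Ia=0.046: effective rainfall P−Ia = 264133/43700 in
Q: (264133/43700)² ÷ (274133/43700) = 69766241689/11979612100 in (≈ 5.824 in)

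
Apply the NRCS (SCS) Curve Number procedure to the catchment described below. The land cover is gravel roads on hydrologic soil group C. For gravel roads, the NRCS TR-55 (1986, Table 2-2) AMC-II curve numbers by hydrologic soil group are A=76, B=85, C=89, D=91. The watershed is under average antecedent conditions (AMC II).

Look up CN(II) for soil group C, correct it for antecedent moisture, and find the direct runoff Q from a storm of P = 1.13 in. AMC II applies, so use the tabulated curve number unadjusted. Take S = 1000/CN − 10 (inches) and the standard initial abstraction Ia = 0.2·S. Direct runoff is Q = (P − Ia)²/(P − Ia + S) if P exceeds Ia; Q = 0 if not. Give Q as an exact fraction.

Q = 61732449/167827300 in ≈ 0.368 in

NRCS table: gravel roads, soil group C → CN(II) = 89
AMC II — tabulated CN = 89 applies directly.
Max retention: S = 1000/89 − 10 = 110/89 in (≈ 1.236 in)
Initial abstraction Ia = S/5 = (110/89)/5 = 22/89 ≈ 0.247 in
Since P=1.130 > Ia=0.247: effective rainfall P−Ia = 7857/8900 in
Runoff Q = (P−Ia)²/(P−Ia+S) = (0.883)²/(0.883+1.236) = 61732449/167827300 ≈ 0.368 in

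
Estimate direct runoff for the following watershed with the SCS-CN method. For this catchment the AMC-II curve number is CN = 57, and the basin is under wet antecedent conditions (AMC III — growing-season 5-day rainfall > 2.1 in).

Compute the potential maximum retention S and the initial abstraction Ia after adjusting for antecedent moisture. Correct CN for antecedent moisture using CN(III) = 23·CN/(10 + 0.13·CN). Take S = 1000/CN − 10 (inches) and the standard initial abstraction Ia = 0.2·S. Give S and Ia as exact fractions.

CN(III) from CN(II)=57: (23·57)/(10 + 0.13·57) = 131100/1741 ≈ 75.302
S = 1000/(131100/1741) − 10 = 4300/1311 in ≈ 3.280 in
Ia = 0.2S: 0.2·3.280 = 0.656 in (exactly 860/1311)

S = 4300/1311 in ≈ 3.280 in; Ia = 860/1311 in ≈ 0.656 in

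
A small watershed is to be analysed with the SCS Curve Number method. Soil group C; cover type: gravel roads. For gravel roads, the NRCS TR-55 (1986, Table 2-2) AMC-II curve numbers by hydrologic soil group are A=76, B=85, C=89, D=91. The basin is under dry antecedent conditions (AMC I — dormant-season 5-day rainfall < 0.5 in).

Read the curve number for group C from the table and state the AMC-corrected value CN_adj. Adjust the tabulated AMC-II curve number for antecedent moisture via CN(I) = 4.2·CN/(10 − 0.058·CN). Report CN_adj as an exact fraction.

CN_adj = 186900/2419 ≈ 77.263

NRCS table: gravel roads, soil group C → CN(II) = 89
CN(I) from CN(II)=89: (4.2·89)/(10 − 0.058·89) = 186900/2419 ≈ 77.263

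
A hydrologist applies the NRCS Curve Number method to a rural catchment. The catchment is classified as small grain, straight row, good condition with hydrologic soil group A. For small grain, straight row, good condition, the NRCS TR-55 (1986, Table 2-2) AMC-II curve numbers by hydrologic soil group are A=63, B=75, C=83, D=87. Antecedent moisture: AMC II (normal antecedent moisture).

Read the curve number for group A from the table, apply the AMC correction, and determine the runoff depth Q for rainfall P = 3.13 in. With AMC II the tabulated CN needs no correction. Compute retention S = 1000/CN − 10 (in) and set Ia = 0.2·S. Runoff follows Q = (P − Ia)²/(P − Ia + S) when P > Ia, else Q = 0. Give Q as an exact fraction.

NRCS table: small grain, straight row, good condition, soil group A → CN(II) = 63
Average conditions: CN = 63 (no AMC adjustment).
Max retention: S = 1000/63 − 10 = 370/63 in (≈ 5.873 in)
Initial abstraction Ia = S/5 = (370/63)/5 = 74/63 ≈ 1.175 in
Since P=3.130 > Ia=1.175: effective rainfall P−Ia = 12319/6300 in
Q: (12319/6300)² ÷ (49319/6300) = 151757761/310709700 in (≈ 0.488 in)

Q = 151757761/310709700 in ≈ 0.488 in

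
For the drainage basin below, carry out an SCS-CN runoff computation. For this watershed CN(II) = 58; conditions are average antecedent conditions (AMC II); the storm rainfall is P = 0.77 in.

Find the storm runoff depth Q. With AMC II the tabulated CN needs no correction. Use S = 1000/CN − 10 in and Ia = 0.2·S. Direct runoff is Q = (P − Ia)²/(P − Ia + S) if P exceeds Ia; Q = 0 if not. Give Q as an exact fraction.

Q = 0 in ≈ 0.000 in

Average conditions: CN = 58 (no AMC adjustment).
Max retention: S = 1000/58 − 10 = 210/29 in (≈ 7.241 in)
Initial abstraction Ia = S/5 = (210/29)/5 = 42/29 ≈ 1.448 in
P = 0.770 ≤ Ia = 1.448 in: entire storm abstracted, Q = 0.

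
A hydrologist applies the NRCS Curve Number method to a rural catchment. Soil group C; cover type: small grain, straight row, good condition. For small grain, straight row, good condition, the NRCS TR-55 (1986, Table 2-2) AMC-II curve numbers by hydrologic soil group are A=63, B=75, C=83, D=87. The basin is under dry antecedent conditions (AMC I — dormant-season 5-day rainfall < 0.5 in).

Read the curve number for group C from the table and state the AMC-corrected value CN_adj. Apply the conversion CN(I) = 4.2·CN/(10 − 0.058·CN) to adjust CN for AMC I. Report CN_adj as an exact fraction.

NRCS table: small grain, straight row, good condition, soil group C → CN(II) = 83
Adjust CN=83 to AMC I: 4.2·83/(10 − 0.058·83) → (1743/5) ÷ (2593/500) = 174300/2593 ≈ 67.219

CN_adj = 174300/2593 ≈ 67.219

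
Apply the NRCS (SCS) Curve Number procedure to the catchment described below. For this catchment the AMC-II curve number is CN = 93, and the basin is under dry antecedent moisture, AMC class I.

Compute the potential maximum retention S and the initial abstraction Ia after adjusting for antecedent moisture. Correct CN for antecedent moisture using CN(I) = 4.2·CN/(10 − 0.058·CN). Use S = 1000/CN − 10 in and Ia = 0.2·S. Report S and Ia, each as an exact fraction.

Adjust CN=93 to AMC I: 4.2·93/(10 − 0.058·93) → (1953/5) ÷ (2303/500) = 27900/329 ≈ 84.802
Retention S: 1000/CN − 10 with CN=84.802 → S = 500/279 ≈ 1.792 in
Ia = 0.2S: 0.2·1.792 = 0.358 in (exactly 100/279)

S = 500/279 in ≈ 1.792 in; Ia = 100/279 in ≈ 0.358 in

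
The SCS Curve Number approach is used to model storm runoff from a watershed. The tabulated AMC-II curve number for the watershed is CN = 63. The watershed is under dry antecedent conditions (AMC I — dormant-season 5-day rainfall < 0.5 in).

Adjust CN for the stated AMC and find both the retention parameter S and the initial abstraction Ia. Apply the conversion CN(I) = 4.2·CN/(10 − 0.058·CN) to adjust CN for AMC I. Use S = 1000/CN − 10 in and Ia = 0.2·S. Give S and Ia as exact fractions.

S = 18500/1323 in ≈ 13.983 in; Ia = 3700/1323 in ≈ 2.797 in

Dry (AMC I): CN(I) = 4.2·63/(10 − 0.058·63) = (1323/5)/(3173/500) = 132300/3173 ≈ 41.696
S = 1000/(132300/3173) − 10 = 18500/1323 in ≈ 13.983 in
Ia = 0.2S: 0.2·13.983 = 2.797 in (exactly 3700/1323)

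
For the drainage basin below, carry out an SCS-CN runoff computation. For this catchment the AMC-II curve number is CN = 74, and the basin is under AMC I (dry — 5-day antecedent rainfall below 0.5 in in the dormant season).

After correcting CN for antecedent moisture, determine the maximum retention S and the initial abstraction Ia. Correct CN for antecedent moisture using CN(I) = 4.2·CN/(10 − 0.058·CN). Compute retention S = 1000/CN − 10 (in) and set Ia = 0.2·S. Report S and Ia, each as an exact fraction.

Dry (AMC I): CN(I) = 4.2·74/(10 − 0.058·74) = (1554/5)/(1427/250) = 77700/1427 ≈ 54.450
Max retention: S = 1000/(77700/1427) − 10 = 6500/777 in (≈ 8.366 in)
Initial abstraction Ia = S/5 = (6500/777)/5 = 1300/777 ≈ 1.673 in

S = 6500/777 in ≈ 8.366 in; Ia = 1300/777 in ≈ 1.673 in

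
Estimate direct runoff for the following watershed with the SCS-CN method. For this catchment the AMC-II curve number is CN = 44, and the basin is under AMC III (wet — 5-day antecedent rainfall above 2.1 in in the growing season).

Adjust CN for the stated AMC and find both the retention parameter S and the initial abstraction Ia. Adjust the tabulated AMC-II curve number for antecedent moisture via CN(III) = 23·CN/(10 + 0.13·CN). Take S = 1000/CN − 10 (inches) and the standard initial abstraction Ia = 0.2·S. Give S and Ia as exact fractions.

Wet (AMC III): CN(III) = 23·44/(10 + 0.13·44) = 1012/(393/25) = 25300/393 ≈ 64.377
S = 1000/(25300/393) − 10 = 1400/253 in ≈ 5.534 in
Ia = 0.2S: 0.2·5.534 = 1.107 in (exactly 280/253)

S = 1400/253 in ≈ 5.534 in; Ia = 280/253 in ≈ 1.107 in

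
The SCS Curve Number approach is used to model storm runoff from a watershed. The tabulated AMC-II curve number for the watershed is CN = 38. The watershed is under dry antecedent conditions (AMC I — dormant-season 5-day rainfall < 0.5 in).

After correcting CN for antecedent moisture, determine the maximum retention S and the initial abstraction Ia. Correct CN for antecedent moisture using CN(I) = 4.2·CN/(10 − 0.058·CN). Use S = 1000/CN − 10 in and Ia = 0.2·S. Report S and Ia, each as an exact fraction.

S = 15500/399 in ≈ 38.847 in; Ia = 3100/399 in ≈ 7.769 in

Adjust CN=38 to AMC I: 4.2·38/(10 − 0.058·38) → (798/5) ÷ (1949/250) = 39900/1949 ≈ 20.472
S = 1000/(39900/1949) − 10 = 15500/399 in ≈ 38.847 in
Ia = 0.2S: 0.2·38.847 = 7.769 in (exactly 3100/399)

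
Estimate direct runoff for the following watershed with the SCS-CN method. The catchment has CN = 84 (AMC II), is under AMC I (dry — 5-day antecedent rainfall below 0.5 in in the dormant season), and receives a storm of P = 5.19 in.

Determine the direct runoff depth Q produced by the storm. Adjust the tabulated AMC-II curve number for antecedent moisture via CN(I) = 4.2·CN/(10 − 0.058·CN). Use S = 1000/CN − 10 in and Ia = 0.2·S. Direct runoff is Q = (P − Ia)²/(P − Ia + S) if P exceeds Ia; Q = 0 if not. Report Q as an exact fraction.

CN(I) from CN(II)=84: (4.2·84)/(10 − 0.058·84) = 44100/641 ≈ 68.799
Retention S: 1000/CN − 10 with CN=68.799 → S = 2000/441 ≈ 4.535 in
Ia = 0.2S: 0.2·4.535 = 0.907 in (exactly 400/441)
Excess rainfall: 5.190 − 0.907 = 4.283 in; P > Ia so Q > 0
Runoff Q = (P−Ia)²/(P−Ia+S) = (4.283)²/(4.283+4.535) = 35675276641/17149563900 ≈ 2.080 in

Q = 35675276641/17149563900 in ≈ 2.080 in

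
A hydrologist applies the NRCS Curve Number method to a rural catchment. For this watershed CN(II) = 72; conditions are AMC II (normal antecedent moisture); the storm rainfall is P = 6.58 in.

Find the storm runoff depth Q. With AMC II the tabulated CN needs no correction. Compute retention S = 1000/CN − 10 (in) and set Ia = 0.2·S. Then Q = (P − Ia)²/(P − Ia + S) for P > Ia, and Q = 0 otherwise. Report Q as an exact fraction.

CN(II) = 72; AMC II needs no correction.
S = 1000/72 − 10 = 35/9 in ≈ 3.889 in
Ia = 0.2S: 0.2·3.889 = 0.778 in (exactly 7/9)
Since P=6.580 > Ia=0.778: effective rainfall P−Ia = 2611/450 in
Q: (2611/450)² ÷ (4361/450) = 139129/40050 in (≈ 3.474 in)

Q = 139129/40050 in ≈ 3.474 in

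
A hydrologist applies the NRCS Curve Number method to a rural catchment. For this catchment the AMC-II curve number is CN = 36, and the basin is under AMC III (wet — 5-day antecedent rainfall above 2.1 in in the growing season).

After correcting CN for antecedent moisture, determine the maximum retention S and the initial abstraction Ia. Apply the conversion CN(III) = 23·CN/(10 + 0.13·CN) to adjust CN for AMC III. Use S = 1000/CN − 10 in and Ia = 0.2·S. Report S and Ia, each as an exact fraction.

Adjust CN=36 to AMC III: 23·36/(10 + 0.13·36) → 828 ÷ (367/25) = 20700/367 ≈ 56.403
Max retention: S = 1000/(20700/367) − 10 = 1600/207 in (≈ 7.729 in)
Initial abstraction Ia = S/5 = (1600/207)/5 = 320/207 ≈ 1.546 in

S = 1600/207 in ≈ 7.729 in; Ia = 320/207 in ≈ 1.546 in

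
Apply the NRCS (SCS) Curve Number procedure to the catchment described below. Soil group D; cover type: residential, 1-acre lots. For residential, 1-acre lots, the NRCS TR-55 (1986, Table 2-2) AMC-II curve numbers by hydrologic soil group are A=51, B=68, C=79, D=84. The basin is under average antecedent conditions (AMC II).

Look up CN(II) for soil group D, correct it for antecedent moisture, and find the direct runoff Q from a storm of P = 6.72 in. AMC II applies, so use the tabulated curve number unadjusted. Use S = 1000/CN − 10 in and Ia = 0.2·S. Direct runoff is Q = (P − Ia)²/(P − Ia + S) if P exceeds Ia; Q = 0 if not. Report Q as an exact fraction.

NRCS table: residential, 1-acre lots, soil group D → CN(II) = 84
CN(II) = 84; AMC II needs no correction.
Retention S: 1000/CN − 10 with CN=84.000 → S = 40/21 ≈ 1.905 in
Ia = 0.2S: 0.2·1.905 = 0.381 in (exactly 8/21)
P − Ia = 6.720 − 0.381 = 3328/525 ≈ 6.339 in (> 0, runoff occurs)
Q = (3328/525)²/((3328/525) + 40/21) = (11075584/275625)/(4328/525) = 1384448/284025 in ≈ 4.874 in

Q = 1384448/284025 in ≈ 4.874 in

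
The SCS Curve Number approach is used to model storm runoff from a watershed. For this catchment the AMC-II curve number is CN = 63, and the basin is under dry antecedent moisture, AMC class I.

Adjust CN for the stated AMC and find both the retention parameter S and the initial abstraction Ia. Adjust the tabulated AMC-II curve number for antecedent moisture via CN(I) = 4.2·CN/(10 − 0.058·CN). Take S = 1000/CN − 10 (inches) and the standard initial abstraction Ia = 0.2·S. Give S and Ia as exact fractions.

CN(I) from CN(II)=63: (4.2·63)/(10 − 0.058·63) = 132300/3173 ≈ 41.696
Max retention: S = 1000/(132300/3173) − 10 = 18500/1323 in (≈ 13.983 in)
Initial abstraction Ia = S/5 = (18500/1323)/5 = 3700/1323 ≈ 2.797 in

S = 18500/1323 in ≈ 13.983 in; Ia = 3700/1323 in ≈ 2.797 in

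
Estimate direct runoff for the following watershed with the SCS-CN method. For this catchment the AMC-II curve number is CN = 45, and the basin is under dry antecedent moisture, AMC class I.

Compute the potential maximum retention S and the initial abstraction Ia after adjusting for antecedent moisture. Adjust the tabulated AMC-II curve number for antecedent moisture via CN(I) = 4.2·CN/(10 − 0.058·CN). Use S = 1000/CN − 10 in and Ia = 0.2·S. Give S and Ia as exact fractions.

S = 5500/189 in ≈ 29.101 in; Ia = 1100/189 in ≈ 5.820 in

Dry (AMC I): CN(I) = 4.2·45/(10 − 0.058·45) = 189/(739/100) = 18900/739 ≈ 25.575
Retention S: 1000/CN − 10 with CN=25.575 → S = 5500/189 ≈ 29.101 in
Ia = 0.2·(5500/189) = 1100/189 in ≈ 5.820 in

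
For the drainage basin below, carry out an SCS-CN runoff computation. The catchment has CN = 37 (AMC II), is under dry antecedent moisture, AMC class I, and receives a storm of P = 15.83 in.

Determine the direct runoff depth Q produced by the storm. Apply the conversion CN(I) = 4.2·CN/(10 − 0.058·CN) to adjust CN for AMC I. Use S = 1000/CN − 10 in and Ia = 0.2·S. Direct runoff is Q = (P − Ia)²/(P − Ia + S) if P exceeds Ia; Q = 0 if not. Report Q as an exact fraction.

CN(I) from CN(II)=37: (4.2·37)/(10 − 0.058·37) = 3700/187 ≈ 19.786
Max retention: S = 1000/(3700/187) − 10 = 1500/37 in (≈ 40.541 in)
Ia = 0.2·(1500/37) = 300/37 in ≈ 8.108 in
Excess rainfall: 15.830 − 8.108 = 7.722 in; P > Ia so Q > 0
Q: (28571/3700)² ÷ (178571/3700) = 816302041/660712700 in (≈ 1.235 in)

Q = 816302041/660712700 in ≈ 1.235 in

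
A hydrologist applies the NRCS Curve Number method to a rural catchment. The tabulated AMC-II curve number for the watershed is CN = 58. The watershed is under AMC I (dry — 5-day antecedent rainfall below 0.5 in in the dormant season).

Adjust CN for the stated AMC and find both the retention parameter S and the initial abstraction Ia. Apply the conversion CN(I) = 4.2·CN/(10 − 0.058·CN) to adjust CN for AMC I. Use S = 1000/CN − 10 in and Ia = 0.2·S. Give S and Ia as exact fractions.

S = 500/29 in ≈ 17.241 in; Ia = 100/29 in ≈ 3.448 in

Dry (AMC I): CN(I) = 4.2·58/(10 − 0.058·58) = (1218/5)/(1659/250) = 2900/79 ≈ 36.709
S = 1000/(2900/79) − 10 = 500/29 in ≈ 17.241 in
Initial abstraction Ia = S/5 = (500/29)/5 = 100/29 ≈ 3.448 in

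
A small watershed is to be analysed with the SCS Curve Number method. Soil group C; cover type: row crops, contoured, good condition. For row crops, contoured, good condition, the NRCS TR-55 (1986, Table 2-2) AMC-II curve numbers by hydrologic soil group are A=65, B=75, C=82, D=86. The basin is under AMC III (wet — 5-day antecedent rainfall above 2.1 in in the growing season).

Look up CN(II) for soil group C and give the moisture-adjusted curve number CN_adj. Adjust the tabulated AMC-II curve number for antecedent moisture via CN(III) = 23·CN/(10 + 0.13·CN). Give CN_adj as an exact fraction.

CN_adj = 94300/1033 ≈ 91.288

NRCS table: row crops, contoured, good condition, soil group C → CN(II) = 82
Adjust CN=82 to AMC III: 23·82/(10 + 0.13·82) → 1886 ÷ (1033/50) = 94300/1033 ≈ 91.288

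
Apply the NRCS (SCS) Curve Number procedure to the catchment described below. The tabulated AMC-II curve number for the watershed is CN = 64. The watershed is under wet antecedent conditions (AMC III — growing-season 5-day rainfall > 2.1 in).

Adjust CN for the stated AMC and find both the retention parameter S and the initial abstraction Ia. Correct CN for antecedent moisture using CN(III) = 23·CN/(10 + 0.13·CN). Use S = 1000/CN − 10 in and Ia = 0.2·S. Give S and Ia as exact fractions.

Wet (AMC III): CN(III) = 23·64/(10 + 0.13·64) = 1472/(458/25) = 18400/229 ≈ 80.349
Retention S: 1000/CN − 10 with CN=80.349 → S = 225/92 ≈ 2.446 in
Ia = 0.2S: 0.2·2.446 = 0.489 in (exactly 45/92)

S = 225/92 in ≈ 2.446 in; Ia = 45/92 in ≈ 0.489 in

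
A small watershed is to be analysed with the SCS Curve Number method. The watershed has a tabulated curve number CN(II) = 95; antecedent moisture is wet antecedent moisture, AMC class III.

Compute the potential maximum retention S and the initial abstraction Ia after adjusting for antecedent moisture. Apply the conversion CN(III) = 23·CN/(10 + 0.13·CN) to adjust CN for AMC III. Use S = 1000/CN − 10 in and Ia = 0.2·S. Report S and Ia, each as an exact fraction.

S = 100/437 in ≈ 0.229 in; Ia = 20/437 in ≈ 0.046 in

Wet (AMC III): CN(III) = 23·95/(10 + 0.13·95) = 2185/(447/20) = 43700/447 ≈ 97.763
Max retention: S = 1000/(43700/447) − 10 = 100/437 in (≈ 0.229 in)
Ia = 0.2·(100/437) = 20/437 in ≈ 0.046 in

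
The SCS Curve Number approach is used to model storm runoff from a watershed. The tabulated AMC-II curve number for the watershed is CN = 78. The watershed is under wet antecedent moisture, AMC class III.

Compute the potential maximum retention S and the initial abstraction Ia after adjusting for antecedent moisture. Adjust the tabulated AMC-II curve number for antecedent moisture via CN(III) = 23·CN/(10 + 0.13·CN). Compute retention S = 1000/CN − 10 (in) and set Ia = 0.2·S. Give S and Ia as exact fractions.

Wet (AMC III): CN(III) = 23·78/(10 + 0.13·78) = 1794/(1007/50) = 89700/1007 ≈ 89.076
S = 1000/(89700/1007) − 10 = 1100/897 in ≈ 1.226 in
Ia = 0.2·(1100/897) = 220/897 in ≈ 0.245 in

S = 1100/897 in ≈ 1.226 in; Ia = 220/897 in ≈ 0.245 in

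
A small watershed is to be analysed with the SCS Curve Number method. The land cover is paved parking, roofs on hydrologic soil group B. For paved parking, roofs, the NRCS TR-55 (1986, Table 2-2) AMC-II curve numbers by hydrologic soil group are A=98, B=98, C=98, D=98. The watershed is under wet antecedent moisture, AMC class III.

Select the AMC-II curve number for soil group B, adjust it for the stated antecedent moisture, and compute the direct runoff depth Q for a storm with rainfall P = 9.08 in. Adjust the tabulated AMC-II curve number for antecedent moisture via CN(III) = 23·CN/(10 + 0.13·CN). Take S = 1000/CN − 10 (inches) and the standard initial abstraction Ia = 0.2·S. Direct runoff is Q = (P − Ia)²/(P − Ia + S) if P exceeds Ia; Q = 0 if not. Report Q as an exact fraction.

NRCS table: paved parking, roofs, soil group B → CN(II) = 98
Wet (AMC III): CN(III) = 23·98/(10 + 0.13·98) = 2254/(1137/50) = 112700/1137 ≈ 99.120
S = 1000/(112700/1137) − 10 = 100/1127 in ≈ 0.089 in
Ia = 0.2S: 0.2·0.089 = 0.018 in (exactly 20/1127)
P − Ia = 9.080 − 0.018 = 255329/28175 ≈ 9.062 in (> 0, runoff occurs)
Q: (255329/28175)² ÷ (257829/28175) = 65192898241/7264332075 in (≈ 8.974 in)

Q = 65192898241/7264332075 in ≈ 8.974 in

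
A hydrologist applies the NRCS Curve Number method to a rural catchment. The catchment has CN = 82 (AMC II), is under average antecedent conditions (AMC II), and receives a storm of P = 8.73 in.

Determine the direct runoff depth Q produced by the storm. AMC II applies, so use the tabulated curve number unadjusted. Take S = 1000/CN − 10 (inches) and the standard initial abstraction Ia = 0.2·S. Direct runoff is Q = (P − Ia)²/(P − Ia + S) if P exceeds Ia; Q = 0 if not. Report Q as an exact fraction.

Q = 128391561/19585700 in ≈ 6.555 in

CN(II) = 82; AMC II needs no correction.
S = 1000/82 − 10 = 90/41 in ≈ 2.195 in
Ia = 0.2S: 0.2·2.195 = 0.439 in (exactly 18/41)
P − Ia = 8.730 − 0.439 = 33993/4100 ≈ 8.291 in (> 0, runoff occurs)
Q: (33993/4100)² ÷ (42993/4100) = 128391561/19585700 in (≈ 6.555 in)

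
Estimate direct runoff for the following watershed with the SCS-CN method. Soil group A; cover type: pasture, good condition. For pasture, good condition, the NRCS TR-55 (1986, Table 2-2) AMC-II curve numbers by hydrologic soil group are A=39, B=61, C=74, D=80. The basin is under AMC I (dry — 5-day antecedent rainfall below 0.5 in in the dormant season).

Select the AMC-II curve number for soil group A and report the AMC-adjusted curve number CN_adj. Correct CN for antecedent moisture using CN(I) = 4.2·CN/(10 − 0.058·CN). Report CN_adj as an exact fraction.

CN_adj = 81900/3869 ≈ 21.168

NRCS table: pasture, good condition, soil group A → CN(II) = 39
CN(I) from CN(II)=39: (4.2·39)/(10 − 0.058·39) = 81900/3869 ≈ 21.168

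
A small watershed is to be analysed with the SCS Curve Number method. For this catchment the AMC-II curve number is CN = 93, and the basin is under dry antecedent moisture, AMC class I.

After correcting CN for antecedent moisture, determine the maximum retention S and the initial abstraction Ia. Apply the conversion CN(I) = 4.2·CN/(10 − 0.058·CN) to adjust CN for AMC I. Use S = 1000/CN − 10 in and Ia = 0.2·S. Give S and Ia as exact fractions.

S = 500/279 in ≈ 1.792 in; Ia = 100/279 in ≈ 0.358 in

Dry (AMC I): CN(I) = 4.2·93/(10 − 0.058·93) = (1953/5)/(2303/500) = 27900/329 ≈ 84.802
S = 1000/(27900/329) − 10 = 500/279 in ≈ 1.792 in
Ia = 0.2S: 0.2·1.792 = 0.358 in (exactly 100/279)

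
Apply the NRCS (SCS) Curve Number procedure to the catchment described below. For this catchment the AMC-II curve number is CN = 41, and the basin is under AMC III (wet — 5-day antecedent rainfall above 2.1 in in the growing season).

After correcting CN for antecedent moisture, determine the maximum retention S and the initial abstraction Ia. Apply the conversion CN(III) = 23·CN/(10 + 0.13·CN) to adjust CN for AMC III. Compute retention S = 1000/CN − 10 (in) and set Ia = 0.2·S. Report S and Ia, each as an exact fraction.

Adjust CN=41 to AMC III: 23·41/(10 + 0.13·41) → 943 ÷ (1533/100) = 94300/1533 ≈ 61.513
Max retention: S = 1000/(94300/1533) − 10 = 5900/943 in (≈ 6.257 in)
Initial abstraction Ia = S/5 = (5900/943)/5 = 1180/943 ≈ 1.251 in

S = 5900/943 in ≈ 6.257 in; Ia = 1180/943 in ≈ 1.251 in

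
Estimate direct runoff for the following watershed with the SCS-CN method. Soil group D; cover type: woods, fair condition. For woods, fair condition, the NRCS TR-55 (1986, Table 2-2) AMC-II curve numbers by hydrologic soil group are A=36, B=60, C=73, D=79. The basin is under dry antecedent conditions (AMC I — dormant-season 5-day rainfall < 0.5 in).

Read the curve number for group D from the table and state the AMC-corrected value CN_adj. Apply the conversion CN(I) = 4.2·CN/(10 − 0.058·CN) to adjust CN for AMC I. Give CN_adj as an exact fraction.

NRCS table: woods, fair condition, soil group D → CN(II) = 79
CN(I) from CN(II)=79: (4.2·79)/(10 − 0.058·79) = 7900/129 ≈ 61.240

CN_adj = 7900/129 ≈ 61.240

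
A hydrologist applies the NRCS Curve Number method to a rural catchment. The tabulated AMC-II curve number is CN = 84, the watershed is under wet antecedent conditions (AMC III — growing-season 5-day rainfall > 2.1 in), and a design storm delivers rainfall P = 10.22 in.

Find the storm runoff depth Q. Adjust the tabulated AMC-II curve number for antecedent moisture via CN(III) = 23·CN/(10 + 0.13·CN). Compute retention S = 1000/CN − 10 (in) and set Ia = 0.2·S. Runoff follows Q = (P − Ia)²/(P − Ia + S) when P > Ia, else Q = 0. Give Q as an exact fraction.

Q = 58958152969/6346933950 in ≈ 9.289 in

Wet (AMC III): CN(III) = 23·84/(10 + 0.13·84) = 1932/(523/25) = 48300/523 ≈ 92.352
Max retention: S = 1000/(48300/523) − 10 = 400/483 in (≈ 0.828 in)
Ia = 0.2S: 0.2·0.828 = 0.166 in (exactly 80/483)
Since P=10.220 > Ia=0.166: effective rainfall P−Ia = 242813/24150 in
Q = (242813/24150)²/((242813/24150) + 400/483) = (58958152969/583222500)/(262813/24150) = 58958152969/6346933950 in ≈ 9.289 in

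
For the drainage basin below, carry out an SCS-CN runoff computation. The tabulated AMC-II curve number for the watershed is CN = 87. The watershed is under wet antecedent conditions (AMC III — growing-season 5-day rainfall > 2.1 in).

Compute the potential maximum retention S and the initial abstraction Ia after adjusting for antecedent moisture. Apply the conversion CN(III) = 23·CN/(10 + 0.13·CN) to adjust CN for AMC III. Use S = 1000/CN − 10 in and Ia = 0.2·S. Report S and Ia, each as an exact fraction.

Adjust CN=87 to AMC III: 23·87/(10 + 0.13·87) → 2001 ÷ (2131/100) = 200100/2131 ≈ 93.900
S = 1000/(200100/2131) − 10 = 1300/2001 in ≈ 0.650 in
Ia = 0.2S: 0.2·0.650 = 0.130 in (exactly 260/2001)

S = 1300/2001 in ≈ 0.650 in; Ia = 260/2001 in ≈ 0.130 in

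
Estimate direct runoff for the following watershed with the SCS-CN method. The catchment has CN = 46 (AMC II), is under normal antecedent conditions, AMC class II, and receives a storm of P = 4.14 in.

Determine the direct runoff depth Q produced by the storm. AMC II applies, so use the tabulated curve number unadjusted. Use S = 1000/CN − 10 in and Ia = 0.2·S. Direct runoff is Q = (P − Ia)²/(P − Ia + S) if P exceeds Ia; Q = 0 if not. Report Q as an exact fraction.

Average conditions: CN = 46 (no AMC adjustment).
Max retention: S = 1000/46 − 10 = 270/23 in (≈ 11.739 in)
Ia = 0.2·(270/23) = 54/23 in ≈ 2.348 in
P − Ia = 4.140 − 2.348 = 2061/1150 ≈ 1.792 in (> 0, runoff occurs)
Q = (2061/1150)²/((2061/1150) + 270/23) = (4247721/1322500)/(15561/1150) = 471969/1988350 in ≈ 0.237 in

Q = 471969/1988350 in ≈ 0.237 in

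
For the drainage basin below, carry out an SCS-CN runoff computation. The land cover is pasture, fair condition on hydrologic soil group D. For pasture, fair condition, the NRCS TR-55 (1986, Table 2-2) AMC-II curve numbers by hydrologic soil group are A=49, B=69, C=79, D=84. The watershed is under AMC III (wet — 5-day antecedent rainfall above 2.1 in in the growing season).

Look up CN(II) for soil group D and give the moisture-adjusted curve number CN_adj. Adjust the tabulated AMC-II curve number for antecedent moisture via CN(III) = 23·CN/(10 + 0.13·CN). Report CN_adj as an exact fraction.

CN_adj = 48300/523 ≈ 92.352

NRCS table: pasture, fair condition, soil group D → CN(II) = 84
CN(III) from CN(II)=84: (23·84)/(10 + 0.13·84) = 48300/523 ≈ 92.352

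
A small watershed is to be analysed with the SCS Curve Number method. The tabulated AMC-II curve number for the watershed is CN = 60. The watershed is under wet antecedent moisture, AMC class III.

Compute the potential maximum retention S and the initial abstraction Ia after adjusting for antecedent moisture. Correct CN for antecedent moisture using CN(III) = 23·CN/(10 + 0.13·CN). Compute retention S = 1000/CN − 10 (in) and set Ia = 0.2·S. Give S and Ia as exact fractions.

S = 200/69 in ≈ 2.899 in; Ia = 40/69 in ≈ 0.580 in

Adjust CN=60 to AMC III: 23·60/(10 + 0.13·60) → 1380 ÷ (89/5) = 6900/89 ≈ 77.528
S = 1000/(6900/89) − 10 = 200/69 in ≈ 2.899 in
Ia = 0.2·(200/69) = 40/69 in ≈ 0.580 in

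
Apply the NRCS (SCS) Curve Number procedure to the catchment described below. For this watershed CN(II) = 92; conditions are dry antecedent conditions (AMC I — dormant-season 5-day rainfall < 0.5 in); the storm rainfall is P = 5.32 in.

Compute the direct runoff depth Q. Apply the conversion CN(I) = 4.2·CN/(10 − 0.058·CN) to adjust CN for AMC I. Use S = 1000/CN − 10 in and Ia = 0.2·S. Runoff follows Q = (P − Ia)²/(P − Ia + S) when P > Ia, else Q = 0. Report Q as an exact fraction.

Q = 3509259121/1017185925 in ≈ 3.450 in

Adjust CN=92 to AMC I: 4.2·92/(10 − 0.058·92) → (1932/5) ÷ (583/125) = 48300/583 ≈ 82.847
S = 1000/(48300/583) − 10 = 1000/483 in ≈ 2.070 in
Ia = 0.2·(1000/483) = 200/483 in ≈ 0.414 in
Since P=5.320 > Ia=0.414: effective rainfall P−Ia = 59239/12075 in
Q: (59239/12075)² ÷ (84239/12075) = 3509259121/1017185925 in (≈ 3.450 in)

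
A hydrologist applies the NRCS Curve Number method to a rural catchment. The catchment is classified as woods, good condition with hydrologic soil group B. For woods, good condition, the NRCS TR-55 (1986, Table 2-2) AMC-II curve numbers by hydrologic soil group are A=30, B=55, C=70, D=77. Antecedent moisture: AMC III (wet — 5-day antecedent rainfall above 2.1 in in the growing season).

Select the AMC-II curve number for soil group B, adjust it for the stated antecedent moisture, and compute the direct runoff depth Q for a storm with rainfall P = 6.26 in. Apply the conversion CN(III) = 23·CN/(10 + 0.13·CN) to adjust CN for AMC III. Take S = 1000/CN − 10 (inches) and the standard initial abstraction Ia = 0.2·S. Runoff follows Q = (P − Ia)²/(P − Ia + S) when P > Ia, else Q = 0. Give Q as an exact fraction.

Q = 4926495721/1457140850 in ≈ 3.381 in

NRCS table: woods, good condition, soil group B → CN(II) = 55
Adjust CN=55 to AMC III: 23·55/(10 + 0.13·55) → 1265 ÷ (343/20) = 25300/343 ≈ 73.761
Retention S: 1000/CN − 10 with CN=73.761 → S = 900/253 ≈ 3.557 in
Initial abstraction Ia = S/5 = (900/253)/5 = 180/253 ≈ 0.711 in
Since P=6.260 > Ia=0.711: effective rainfall P−Ia = 70189/12650 in
Runoff Q = (P−Ia)²/(P−Ia+S) = (5.549)²/(5.549+3.557) = 4926495721/1457140850 ≈ 3.381 in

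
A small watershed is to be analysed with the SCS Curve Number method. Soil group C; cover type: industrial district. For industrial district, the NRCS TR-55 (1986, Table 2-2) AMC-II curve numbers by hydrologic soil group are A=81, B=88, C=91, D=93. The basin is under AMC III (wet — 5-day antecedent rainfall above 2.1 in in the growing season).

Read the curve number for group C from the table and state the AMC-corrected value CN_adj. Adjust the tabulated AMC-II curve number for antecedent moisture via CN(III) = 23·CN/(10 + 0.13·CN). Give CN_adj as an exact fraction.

NRCS table: industrial district, soil group C → CN(II) = 91
Adjust CN=91 to AMC III: 23·91/(10 + 0.13·91) → 2093 ÷ (2183/100) = 209300/2183 ≈ 95.877

CN_adj = 209300/2183 ≈ 95.877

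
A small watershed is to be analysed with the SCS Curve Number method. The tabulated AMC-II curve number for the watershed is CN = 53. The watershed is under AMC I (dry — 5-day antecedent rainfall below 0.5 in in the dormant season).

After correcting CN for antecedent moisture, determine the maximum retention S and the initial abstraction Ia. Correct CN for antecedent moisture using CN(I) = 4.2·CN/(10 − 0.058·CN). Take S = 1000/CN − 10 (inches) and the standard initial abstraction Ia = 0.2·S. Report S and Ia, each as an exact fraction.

Dry (AMC I): CN(I) = 4.2·53/(10 − 0.058·53) = (1113/5)/(3463/500) = 111300/3463 ≈ 32.140
Max retention: S = 1000/(111300/3463) − 10 = 23500/1113 in (≈ 21.114 in)
Initial abstraction Ia = S/5 = (23500/1113)/5 = 4700/1113 ≈ 4.223 in

S = 23500/1113 in ≈ 21.114 in; Ia = 4700/1113 in ≈ 4.223 in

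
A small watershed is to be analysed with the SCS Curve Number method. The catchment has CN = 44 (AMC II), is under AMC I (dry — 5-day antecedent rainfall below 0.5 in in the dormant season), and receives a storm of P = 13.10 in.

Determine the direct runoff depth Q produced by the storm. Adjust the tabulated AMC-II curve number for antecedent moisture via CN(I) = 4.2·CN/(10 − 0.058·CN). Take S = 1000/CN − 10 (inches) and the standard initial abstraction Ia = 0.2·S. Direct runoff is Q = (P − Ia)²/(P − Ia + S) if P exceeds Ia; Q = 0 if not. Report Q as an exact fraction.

CN(I) from CN(II)=44: (4.2·44)/(10 − 0.058·44) = 3300/133 ≈ 24.812
Max retention: S = 1000/(3300/133) − 10 = 1000/33 in (≈ 30.303 in)
Ia = 0.2S: 0.2·30.303 = 6.061 in (exactly 200/33)
Since P=13.100 > Ia=6.061: effective rainfall P−Ia = 2323/330 in
Q = (2323/330)²/((2323/330) + 1000/33) = (5396329/108900)/(12323/330) = 5396329/4066590 in ≈ 1.327 in

Q = 5396329/4066590 in ≈ 1.327 in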